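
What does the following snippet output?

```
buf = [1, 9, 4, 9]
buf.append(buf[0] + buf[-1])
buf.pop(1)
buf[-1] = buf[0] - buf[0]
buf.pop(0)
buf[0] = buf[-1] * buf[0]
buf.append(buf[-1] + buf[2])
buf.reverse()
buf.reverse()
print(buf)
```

append buf[0]+buf[-1] = 1+9 = 10 → [1, 9, 4, 9, 10]
pop(1) removes 9 → [1, 4, 9, 10]
buf[-1] = buf[0]-buf[0] = 1-1 = 0 → [1, 4, 9, 0]
pop(0) removes 1 → [4, 9, 0]
buf[0] = buf[-1]*buf[0] = 0*4 = 0 → [0, 9, 0]
append buf[-1]+buf[2] = 0+0 = 0 → [0, 9, 0, 0]
reverse → [0, 0, 9, 0]
reverse → [0, 9, 0, 0]

[0, 9, 0, 0]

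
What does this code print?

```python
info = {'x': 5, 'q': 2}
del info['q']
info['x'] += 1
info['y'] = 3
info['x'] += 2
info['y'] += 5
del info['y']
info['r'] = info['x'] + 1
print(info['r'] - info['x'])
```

1

del 'q' → {'x': 5}
info['x'] = 5+1 = 6 → {'x': 6}
info['y'] = 3 → {'x': 6, 'y': 3}
info['x'] = 6+2 = 8 → {'x': 8, 'y': 3}
info['y'] = 3+5 = 8 → {'x': 8, 'y': 8}
del 'y' → {'x': 8}
info['r'] = info['x']+1 = 9 → {'x': 8, 'r': 9}
info['r']-info['x'] = 9-8 = 1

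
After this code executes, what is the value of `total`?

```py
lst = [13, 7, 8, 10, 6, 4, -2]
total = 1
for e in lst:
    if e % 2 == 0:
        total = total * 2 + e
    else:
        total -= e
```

-370

e=13: not even, total = 1-13 = -12
e=7: not even, total = (-12)-7 = -19
e=8: even, total = (-19)*2+8 = -30
e=10: even, total = (-30)*2+10 = -50
e=6: even, total = (-50)*2+6 = -94
e=4: even, total = (-94)*2+4 = -184
e=-2: even, total = (-184)*2+(-2) = -370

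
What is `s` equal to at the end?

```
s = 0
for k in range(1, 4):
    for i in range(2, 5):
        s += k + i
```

k=1,i=2: s = 0+3 = 3
k=1,i=3: s = 3+4 = 7
k=1,i=4: s = 7+5 = 12
k=2,i=2: s = 12+4 = 16
k=2,i=3: s = 16+5 = 21
k=2,i=4: s = 21+6 = 27
k=3,i=2: s = 27+5 = 32
k=3,i=3: s = 32+6 = 38
k=3,i=4: s = 38+7 = 45

45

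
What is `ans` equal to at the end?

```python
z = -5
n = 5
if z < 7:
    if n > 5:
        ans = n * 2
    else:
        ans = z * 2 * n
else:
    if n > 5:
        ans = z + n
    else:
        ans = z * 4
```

z=-5, n=5
z < 7 is True; n > 5 is False
→ ans = z * 2 * n = -50

-50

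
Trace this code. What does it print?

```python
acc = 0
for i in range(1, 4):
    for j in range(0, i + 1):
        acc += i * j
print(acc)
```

25

i=1,j=0: acc = 0+0 = 0
i=1,j=1: acc = 0+1 = 1
i=2,j=0: acc = 1+0 = 1
i=2,j=1: acc = 1+2 = 3
i=2,j=2: acc = 3+4 = 7
i=3,j=0: acc = 7+0 = 7
i=3,j=1: acc = 7+3 = 10
i=3,j=2: acc = 10+6 = 16
i=3,j=3: acc = 16+9 = 25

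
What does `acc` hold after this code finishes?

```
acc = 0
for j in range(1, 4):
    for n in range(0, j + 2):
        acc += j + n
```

45

j=1,n=0: acc = 0+1 = 1
j=1,n=1: acc = 1+2 = 3
j=1,n=2: acc = 3+3 = 6
j=2,n=0: acc = 6+2 = 8
j=2,n=1: acc = 8+3 = 11
j=2,n=2: acc = 11+4 = 15
j=2,n=3: acc = 15+5 = 20
j=3,n=0: acc = 20+3 = 23
j=3,n=1: acc = 23+4 = 27
j=3,n=2: acc = 27+5 = 32
j=3,n=3: acc = 32+6 = 38
j=3,n=4: acc = 38+7 = 45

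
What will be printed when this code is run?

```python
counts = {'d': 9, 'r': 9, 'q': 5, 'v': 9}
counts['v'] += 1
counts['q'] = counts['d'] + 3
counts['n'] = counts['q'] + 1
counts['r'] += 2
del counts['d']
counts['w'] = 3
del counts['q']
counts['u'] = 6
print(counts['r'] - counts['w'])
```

counts['v'] = 9+1 = 10 → {'d': 9, 'r': 9, 'q': 5, 'v': 10}
counts['q'] = counts['d']+3 = 12 → {'d': 9, 'r': 9, 'q': 12, 'v': 10}
counts['n'] = counts['q']+1 = 13 → {'d': 9, 'r': 9, 'q': 12, 'v': 10, 'n': 13}
counts['r'] = 9+2 = 11 → {'d': 9, 'r': 11, 'q': 12, 'v': 10, 'n': 13}
del 'd' → {'r': 11, 'q': 12, 'v': 10, 'n': 13}
counts['w'] = 3 → {'r': 11, 'q': 12, 'v': 10, 'n': 13, 'w': 3}
del 'q' → {'r': 11, 'v': 10, 'n': 13, 'w': 3}
counts['u'] = 6 → {'r': 11, 'v': 10, 'n': 13, 'w': 3, 'u': 6}
counts['r']-counts['w'] = 11-3 = 8

8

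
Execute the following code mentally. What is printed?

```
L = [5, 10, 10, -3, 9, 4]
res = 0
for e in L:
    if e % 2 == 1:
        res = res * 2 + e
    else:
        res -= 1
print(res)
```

14

e=5: odd, res = 0*2+5 = 5
e=10: not odd, res = 5-1 = 4
e=10: not odd, res = 4-1 = 3
e=-3: odd, res = 3*2+(-3) = 3
e=9: odd, res = 3*2+9 = 15
e=4: not odd, res = 15-1 = 14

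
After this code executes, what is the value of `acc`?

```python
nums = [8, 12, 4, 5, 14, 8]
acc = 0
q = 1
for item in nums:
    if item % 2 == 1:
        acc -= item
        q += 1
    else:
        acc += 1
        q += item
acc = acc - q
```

item=8: not odd, acc = 0+1 = 1; q=9
item=12: not odd, acc = 1+1 = 2; q=21
item=4: not odd, acc = 2+1 = 3; q=25
item=5: odd, acc = 3-5 = -2; q=26
item=14: not odd, acc = (-2)+1 = -1; q=40
item=8: not odd, acc = (-1)+1 = 0; q=48
acc-q = 0-48 = -48

-48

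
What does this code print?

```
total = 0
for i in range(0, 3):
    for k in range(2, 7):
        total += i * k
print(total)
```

i=0,k=2: total = 0+0 = 0
i=0,k=3: total = 0+0 = 0
i=0,k=4: total = 0+0 = 0
i=0,k=5: total = 0+0 = 0
i=0,k=6: total = 0+0 = 0
i=1,k=2: total = 0+2 = 2
i=1,k=3: total = 2+3 = 5
i=1,k=4: total = 5+4 = 9
i=1,k=5: total = 9+5 = 14
i=1,k=6: total = 14+6 = 20
i=2,k=2: total = 20+4 = 24
i=2,k=3: total = 24+6 = 30
i=2,k=4: total = 30+8 = 38
i=2,k=5: total = 38+10 = 48
i=2,k=6: total = 48+12 = 60

60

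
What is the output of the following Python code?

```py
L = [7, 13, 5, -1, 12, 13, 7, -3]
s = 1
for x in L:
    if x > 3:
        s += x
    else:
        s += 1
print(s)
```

60

x=7: >3, s = 1+7 = 8
x=13: >3, s = 8+13 = 21
x=5: >3, s = 21+5 = 26
x=-1: not >3, s = 26+1 = 27
x=12: >3, s = 27+12 = 39
x=13: >3, s = 39+13 = 52
x=7: >3, s = 52+7 = 59
x=-3: not >3, s = 59+1 = 60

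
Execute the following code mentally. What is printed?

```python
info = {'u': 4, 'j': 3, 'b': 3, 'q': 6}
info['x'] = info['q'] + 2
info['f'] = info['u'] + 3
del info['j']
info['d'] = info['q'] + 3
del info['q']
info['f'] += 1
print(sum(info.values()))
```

info['x'] = info['q']+2 = 8 → {'u': 4, 'j': 3, 'b': 3, 'q': 6, 'x': 8}
info['f'] = info['u']+3 = 7 → {'u': 4, 'j': 3, 'b': 3, 'q': 6, 'x': 8, 'f': 7}
del 'j' → {'u': 4, 'b': 3, 'q': 6, 'x': 8, 'f': 7}
info['d'] = info['q']+3 = 9 → {'u': 4, 'b': 3, 'q': 6, 'x': 8, 'f': 7, 'd': 9}
del 'q' → {'u': 4, 'b': 3, 'x': 8, 'f': 7, 'd': 9}
info['f'] = 7+1 = 8 → {'u': 4, 'b': 3, 'x': 8, 'f': 8, 'd': 9}
sum of values = 32

32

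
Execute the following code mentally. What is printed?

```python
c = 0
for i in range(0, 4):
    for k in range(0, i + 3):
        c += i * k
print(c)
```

i=0,k=0: c = 0+0 = 0
i=0,k=1: c = 0+0 = 0
i=0,k=2: c = 0+0 = 0
i=1,k=0: c = 0+0 = 0
i=1,k=1: c = 0+1 = 1
i=1,k=2: c = 1+2 = 3
i=1,k=3: c = 3+3 = 6
i=2,k=0: c = 6+0 = 6
i=2,k=1: c = 6+2 = 8
i=2,k=2: c = 8+4 = 12
i=2,k=3: c = 12+6 = 18
i=2,k=4: c = 18+8 = 26
i=3,k=0: c = 26+0 = 26
i=3,k=1: c = 26+3 = 29
i=3,k=2: c = 29+6 = 35
i=3,k=3: c = 35+9 = 44
i=3,k=4: c = 44+12 = 56
i=3,k=5: c = 56+15 = 71

71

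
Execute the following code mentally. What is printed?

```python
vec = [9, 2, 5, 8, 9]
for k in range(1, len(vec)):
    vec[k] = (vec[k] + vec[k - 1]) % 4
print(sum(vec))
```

k=1: vec[1] = (2+9)%4 = 3 → [9, 3, 5, 8, 9]
k=2: vec[2] = (5+3)%4 = 0 → [9, 3, 0, 8, 9]
k=3: vec[3] = (8+0)%4 = 0 → [9, 3, 0, 0, 9]
k=4: vec[4] = (9+0)%4 = 1 → [9, 3, 0, 0, 1]
sum = 13

13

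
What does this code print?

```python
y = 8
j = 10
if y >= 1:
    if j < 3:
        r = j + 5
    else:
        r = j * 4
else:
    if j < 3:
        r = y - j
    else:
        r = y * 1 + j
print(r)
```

40

y=8, j=10
y >= 1 is True; j < 3 is False
→ r = j * 4 = 40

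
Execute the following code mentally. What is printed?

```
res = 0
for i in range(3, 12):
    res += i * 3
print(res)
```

i=3: res = 0+3*3 = 9
i=4: res = 9+4*3 = 21
i=5: res = 21+5*3 = 36
i=6: res = 36+6*3 = 54
i=7: res = 54+7*3 = 75
i=8: res = 75+8*3 = 99
i=9: res = 99+9*3 = 126
i=10: res = 126+10*3 = 156
i=11: res = 156+11*3 = 189

189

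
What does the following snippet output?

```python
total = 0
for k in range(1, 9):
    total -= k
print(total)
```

-36

k=1: total = 0-1 = -1
k=2: total = (-1)-2 = -3
k=3: total = (-3)-3 = -6
k=4: total = (-6)-4 = -10
k=5: total = (-10)-5 = -15
k=6: total = (-15)-6 = -21
k=7: total = (-21)-7 = -28
k=8: total = (-28)-8 = -36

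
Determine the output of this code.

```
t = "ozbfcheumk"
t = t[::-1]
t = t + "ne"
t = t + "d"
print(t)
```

reverse → 'kmuehcfbzo'
+ 'ne' → 'kmuehcfbzone'
+ 'd' → 'kmuehcfbzoned'

kmuehcfbzoned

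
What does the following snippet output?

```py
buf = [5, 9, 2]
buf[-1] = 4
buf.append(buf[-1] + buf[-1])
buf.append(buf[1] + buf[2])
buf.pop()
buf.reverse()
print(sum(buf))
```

buf[-1] = 4 → [5, 9, 4]
append buf[-1]+buf[-1] = 4+4 = 8 → [5, 9, 4, 8]
append buf[1]+buf[2] = 9+4 = 13 → [5, 9, 4, 8, 13]
pop() removes 13 → [5, 9, 4, 8]
reverse → [8, 4, 9, 5]
sum = 26

26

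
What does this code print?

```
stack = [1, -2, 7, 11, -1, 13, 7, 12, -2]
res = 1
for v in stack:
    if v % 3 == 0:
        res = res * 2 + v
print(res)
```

v=1: not %3==0
v=-2: not %3==0
v=7: not %3==0
v=11: not %3==0
v=-1: not %3==0
v=13: not %3==0
v=7: not %3==0
v=12: %3==0, res = 1*2+12 = 14
v=-2: not %3==0

14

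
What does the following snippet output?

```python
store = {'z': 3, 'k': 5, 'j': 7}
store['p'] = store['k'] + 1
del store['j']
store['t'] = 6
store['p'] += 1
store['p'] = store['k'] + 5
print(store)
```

store['p'] = store['k']+1 = 6 → {'z': 3, 'k': 5, 'j': 7, 'p': 6}
del 'j' → {'z': 3, 'k': 5, 'p': 6}
store['t'] = 6 → {'z': 3, 'k': 5, 'p': 6, 't': 6}
store['p'] = 6+1 = 7 → {'z': 3, 'k': 5, 'p': 7, 't': 6}
store['p'] = store['k']+5 = 10 → {'z': 3, 'k': 5, 'p': 10, 't': 6}

{'z': 3, 'k': 5, 'p': 10, 't': 6}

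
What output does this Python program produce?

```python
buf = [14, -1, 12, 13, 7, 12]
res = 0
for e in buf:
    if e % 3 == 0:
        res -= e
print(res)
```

-24

e=14: not %3==0
e=-1: not %3==0
e=12: %3==0, res = 0-12 = -12
e=13: not %3==0
e=7: not %3==0
e=12: %3==0, res = (-12)-12 = -24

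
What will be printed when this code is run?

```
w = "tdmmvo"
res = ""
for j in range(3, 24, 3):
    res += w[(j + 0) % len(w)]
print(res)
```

j=3: add w[3]='m' → 'm'
j=6: add w[0]='t' → 'mt'
j=9: add w[3]='m' → 'mtm'
j=12: add w[0]='t' → 'mtmt'
j=15: add w[3]='m' → 'mtmtm'
j=18: add w[0]='t' → 'mtmtmt'
j=21: add w[3]='m' → 'mtmtmtm'

mtmtmtm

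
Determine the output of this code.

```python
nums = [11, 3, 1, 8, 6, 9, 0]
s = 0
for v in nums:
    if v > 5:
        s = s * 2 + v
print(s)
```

v=11: >5, s = 0*2+11 = 11
v=3: not >5
v=1: not >5
v=8: >5, s = 11*2+8 = 30
v=6: >5, s = 30*2+6 = 66
v=9: >5, s = 66*2+9 = 141
v=0: not >5

141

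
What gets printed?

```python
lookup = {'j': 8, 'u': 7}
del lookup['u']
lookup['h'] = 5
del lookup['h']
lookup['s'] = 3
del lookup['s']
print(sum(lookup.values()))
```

del 'u' → {'j': 8}
lookup['h'] = 5 → {'j': 8, 'h': 5}
del 'h' → {'j': 8}
lookup['s'] = 3 → {'j': 8, 's': 3}
del 's' → {'j': 8}
sum of values = 8

8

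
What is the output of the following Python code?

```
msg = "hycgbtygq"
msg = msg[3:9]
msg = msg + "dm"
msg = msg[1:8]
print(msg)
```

btygqdm

slice [3:9] → 'gbtygq'
+ 'dm' → 'gbtygqdm'
slice [1:8] → 'btygqdm'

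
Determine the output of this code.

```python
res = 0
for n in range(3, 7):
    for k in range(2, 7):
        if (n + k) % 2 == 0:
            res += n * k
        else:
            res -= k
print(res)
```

n=3,k=2: odd sum, res = 0-2 = -2
n=3,k=3: even sum, res = (-2)+9 = 7
n=3,k=4: odd sum, res = 7-4 = 3
n=3,k=5: even sum, res = 3+15 = 18
n=3,k=6: odd sum, res = 18-6 = 12
n=4,k=2: even sum, res = 12+8 = 20
n=4,k=3: odd sum, res = 20-3 = 17
n=4,k=4: even sum, res = 17+16 = 33
n=4,k=5: odd sum, res = 33-5 = 28
n=4,k=6: even sum, res = 28+24 = 52
n=5,k=2: odd sum, res = 52-2 = 50
n=5,k=3: even sum, res = 50+15 = 65
n=5,k=4: odd sum, res = 65-4 = 61
n=5,k=5: even sum, res = 61+25 = 86
n=5,k=6: odd sum, res = 86-6 = 80
n=6,k=2: even sum, res = 80+12 = 92
n=6,k=3: odd sum, res = 92-3 = 89
n=6,k=4: even sum, res = 89+24 = 113
n=6,k=5: odd sum, res = 113-5 = 108
n=6,k=6: even sum, res = 108+36 = 144

144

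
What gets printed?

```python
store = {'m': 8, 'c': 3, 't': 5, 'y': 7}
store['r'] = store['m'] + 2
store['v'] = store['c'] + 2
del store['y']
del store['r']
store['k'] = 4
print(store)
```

{'m': 8, 'c': 3, 't': 5, 'v': 5, 'k': 4}

store['r'] = store['m']+2 = 10 → {'m': 8, 'c': 3, 't': 5, 'y': 7, 'r': 10}
store['v'] = store['c']+2 = 5 → {'m': 8, 'c': 3, 't': 5, 'y': 7, 'r': 10, 'v': 5}
del 'y' → {'m': 8, 'c': 3, 't': 5, 'r': 10, 'v': 5}
del 'r' → {'m': 8, 'c': 3, 't': 5, 'v': 5}
store['k'] = 4 → {'m': 8, 'c': 3, 't': 5, 'v': 5, 'k': 4}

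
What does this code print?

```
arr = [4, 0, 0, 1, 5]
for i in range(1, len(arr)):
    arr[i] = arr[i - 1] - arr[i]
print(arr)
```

[4, 4, 4, 3, -2]

i=1: arr[1] = 4-0 = 4 → [4, 4, 0, 1, 5]
i=2: arr[2] = 4-0 = 4 → [4, 4, 4, 1, 5]
i=3: arr[3] = 4-1 = 3 → [4, 4, 4, 3, 5]
i=4: arr[4] = 3-5 = -2 → [4, 4, 4, 3, -2]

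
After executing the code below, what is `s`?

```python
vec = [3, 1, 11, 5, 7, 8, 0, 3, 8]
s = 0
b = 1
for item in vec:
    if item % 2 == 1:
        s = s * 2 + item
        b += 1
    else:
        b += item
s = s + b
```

260

item=3: odd, s = 0*2+3 = 3; b=2
item=1: odd, s = 3*2+1 = 7; b=3
item=11: odd, s = 7*2+11 = 25; b=4
item=5: odd, s = 25*2+5 = 55; b=5
item=7: odd, s = 55*2+7 = 117; b=6
item=8: not odd; b=14
item=0: not odd; b=14
item=3: odd, s = 117*2+3 = 237; b=15
item=8: not odd; b=23
s+b = 237+23 = 260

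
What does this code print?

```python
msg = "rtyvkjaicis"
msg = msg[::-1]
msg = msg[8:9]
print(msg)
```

y

reverse → 'siciajkvytr'
slice [8:9] → 'y'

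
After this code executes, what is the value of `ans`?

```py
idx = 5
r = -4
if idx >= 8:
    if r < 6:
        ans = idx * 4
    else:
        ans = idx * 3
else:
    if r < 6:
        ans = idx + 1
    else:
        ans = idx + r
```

6

idx=5, r=-4
idx >= 8 is False; r < 6 is True
→ ans = idx + 1 = 6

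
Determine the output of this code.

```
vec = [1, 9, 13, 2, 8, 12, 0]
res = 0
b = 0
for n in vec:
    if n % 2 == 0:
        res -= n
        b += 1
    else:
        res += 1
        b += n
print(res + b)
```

8

n=1: not even, res = 0+1 = 1; b=1
n=9: not even, res = 1+1 = 2; b=10
n=13: not even, res = 2+1 = 3; b=23
n=2: even, res = 3-2 = 1; b=24
n=8: even, res = 1-8 = -7; b=25
n=12: even, res = (-7)-12 = -19; b=26
n=0: even, res = (-19)-0 = -19; b=27
res+b = (-19)+27 = 8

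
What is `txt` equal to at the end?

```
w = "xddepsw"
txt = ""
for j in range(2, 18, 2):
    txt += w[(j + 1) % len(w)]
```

j=2: add w[3]='e' → 'e'
j=4: add w[5]='s' → 'es'
j=6: add w[0]='x' → 'esx'
j=8: add w[2]='d' → 'esxd'
j=10: add w[4]='p' → 'esxdp'
j=12: add w[6]='w' → 'esxdpw'
j=14: add w[1]='d' → 'esxdpwd'
j=16: add w[3]='e' → 'esxdpwde'

'esxdpwde'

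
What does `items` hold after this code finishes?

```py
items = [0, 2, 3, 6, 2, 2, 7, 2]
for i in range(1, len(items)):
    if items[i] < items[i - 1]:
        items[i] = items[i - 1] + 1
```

i=1: 2>=0, unchanged → [0, 2, 3, 6, 2, 2, 7, 2]
i=2: 3>=2, unchanged → [0, 2, 3, 6, 2, 2, 7, 2]
i=3: 6>=3, unchanged → [0, 2, 3, 6, 2, 2, 7, 2]
i=4: 2<6, items[4] = 6+1 = 7 → [0, 2, 3, 6, 7, 2, 7, 2]
i=5: 2<7, items[5] = 7+1 = 8 → [0, 2, 3, 6, 7, 8, 7, 2]
i=6: 7<8, items[6] = 8+1 = 9 → [0, 2, 3, 6, 7, 8, 9, 2]
i=7: 2<9, items[7] = 9+1 = 10 → [0, 2, 3, 6, 7, 8, 9, 10]

[0, 2, 3, 6, 7, 8, 9, 10]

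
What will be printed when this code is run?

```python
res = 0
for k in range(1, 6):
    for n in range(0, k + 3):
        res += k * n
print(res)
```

k=1,n=0: res = 0+0 = 0
k=1,n=1: res = 0+1 = 1
k=1,n=2: res = 1+2 = 3
k=1,n=3: res = 3+3 = 6
k=2,n=0: res = 6+0 = 6
k=2,n=1: res = 6+2 = 8
k=2,n=2: res = 8+4 = 12
k=2,n=3: res = 12+6 = 18
k=2,n=4: res = 18+8 = 26
k=3,n=0: res = 26+0 = 26
k=3,n=1: res = 26+3 = 29
k=3,n=2: res = 29+6 = 35
k=3,n=3: res = 35+9 = 44
k=3,n=4: res = 44+12 = 56
k=3,n=5: res = 56+15 = 71
k=4,n=0: res = 71+0 = 71
k=4,n=1: res = 71+4 = 75
k=4,n=2: res = 75+8 = 83
k=4,n=3: res = 83+12 = 95
k=4,n=4: res = 95+16 = 111
k=4,n=5: res = 111+20 = 131
k=4,n=6: res = 131+24 = 155
k=5,n=0: res = 155+0 = 155
k=5,n=1: res = 155+5 = 160
k=5,n=2: res = 160+10 = 170
k=5,n=3: res = 170+15 = 185
k=5,n=4: res = 185+20 = 205
k=5,n=5: res = 205+25 = 230
k=5,n=6: res = 230+30 = 260
k=5,n=7: res = 260+35 = 295

295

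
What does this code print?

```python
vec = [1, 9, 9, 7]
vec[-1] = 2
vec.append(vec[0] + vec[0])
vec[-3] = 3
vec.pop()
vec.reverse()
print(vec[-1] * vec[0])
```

2

vec[-1] = 2 → [1, 9, 9, 2]
append vec[0]+vec[0] = 1+1 = 2 → [1, 9, 9, 2, 2]
vec[-3] = 3 → [1, 9, 3, 2, 2]
pop() removes 2 → [1, 9, 3, 2]
reverse → [2, 3, 9, 1]
vec[-1]*vec[0] = 1*2 = 2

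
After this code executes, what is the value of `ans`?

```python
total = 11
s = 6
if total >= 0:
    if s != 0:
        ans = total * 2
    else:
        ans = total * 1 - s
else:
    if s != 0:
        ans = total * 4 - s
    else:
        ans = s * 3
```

22

total=11, s=6
total >= 0 is True; s != 0 is True
→ ans = total * 2 = 22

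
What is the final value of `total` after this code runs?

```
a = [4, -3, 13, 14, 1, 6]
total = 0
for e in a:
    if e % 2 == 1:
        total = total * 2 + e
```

15

e=4: not odd
e=-3: odd, total = 0*2+(-3) = -3
e=13: odd, total = (-3)*2+13 = 7
e=14: not odd
e=1: odd, total = 7*2+1 = 15
e=6: not odd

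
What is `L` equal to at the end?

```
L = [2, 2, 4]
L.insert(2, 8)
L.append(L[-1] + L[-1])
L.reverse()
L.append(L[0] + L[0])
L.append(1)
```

insert 8 at 2 → [2, 2, 8, 4]
append L[-1]+L[-1] = 4+4 = 8 → [2, 2, 8, 4, 8]
reverse → [8, 4, 8, 2, 2]
append L[0]+L[0] = 8+8 = 16 → [8, 4, 8, 2, 2, 16]
append 1 → [8, 4, 8, 2, 2, 16, 1]

[8, 4, 8, 2, 2, 16, 1]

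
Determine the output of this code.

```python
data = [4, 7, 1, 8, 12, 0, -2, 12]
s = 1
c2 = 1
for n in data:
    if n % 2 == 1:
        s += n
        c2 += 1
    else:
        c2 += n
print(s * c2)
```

333

n=4: not odd; c2=5
n=7: odd, s = 1+7 = 8; c2=6
n=1: odd, s = 8+1 = 9; c2=7
n=8: not odd; c2=15
n=12: not odd; c2=27
n=0: not odd; c2=27
n=-2: not odd; c2=25
n=12: not odd; c2=37
s*c2 = 9*37 = 333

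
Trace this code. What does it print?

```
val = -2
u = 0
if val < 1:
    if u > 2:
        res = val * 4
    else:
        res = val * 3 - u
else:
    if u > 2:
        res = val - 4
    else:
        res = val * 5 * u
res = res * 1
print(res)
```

val=-2, u=0
val < 1 is True; u > 2 is False
→ res = val * 3 - u = -6
res = (-6)*1 = -6

-6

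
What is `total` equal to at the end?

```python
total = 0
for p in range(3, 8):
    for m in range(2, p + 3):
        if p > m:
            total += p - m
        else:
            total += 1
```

p=3,m=2: 3>2, total = 0+1 = 1
p=3,m=3: not 3>3, total = 1+1 = 2
p=3,m=4: not 3>4, total = 2+1 = 3
p=3,m=5: not 3>5, total = 3+1 = 4
p=4,m=2: 4>2, total = 4+2 = 6
p=4,m=3: 4>3, total = 6+1 = 7
p=4,m=4: not 4>4, total = 7+1 = 8
p=4,m=5: not 4>5, total = 8+1 = 9
p=4,m=6: not 4>6, total = 9+1 = 10
p=5,m=2: 5>2, total = 10+3 = 13
p=5,m=3: 5>3, total = 13+2 = 15
p=5,m=4: 5>4, total = 15+1 = 16
p=5,m=5: not 5>5, total = 16+1 = 17
p=5,m=6: not 5>6, total = 17+1 = 18
p=5,m=7: not 5>7, total = 18+1 = 19
p=6,m=2: 6>2, total = 19+4 = 23
p=6,m=3: 6>3, total = 23+3 = 26
p=6,m=4: 6>4, total = 26+2 = 28
p=6,m=5: 6>5, total = 28+1 = 29
p=6,m=6: not 6>6, total = 29+1 = 30
p=6,m=7: not 6>7, total = 30+1 = 31
p=6,m=8: not 6>8, total = 31+1 = 32
p=7,m=2: 7>2, total = 32+5 = 37
p=7,m=3: 7>3, total = 37+4 = 41
p=7,m=4: 7>4, total = 41+3 = 44
p=7,m=5: 7>5, total = 44+2 = 46
p=7,m=6: 7>6, total = 46+1 = 47
p=7,m=7: not 7>7, total = 47+1 = 48
p=7,m=8: not 7>8, total = 48+1 = 49
p=7,m=9: not 7>9, total = 49+1 = 50

50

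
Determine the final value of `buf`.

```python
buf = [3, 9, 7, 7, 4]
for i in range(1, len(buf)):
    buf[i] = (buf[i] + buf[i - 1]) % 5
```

i=1: buf[1] = (9+3)%5 = 2 → [3, 2, 7, 7, 4]
i=2: buf[2] = (7+2)%5 = 4 → [3, 2, 4, 7, 4]
i=3: buf[3] = (7+4)%5 = 1 → [3, 2, 4, 1, 4]
i=4: buf[4] = (4+1)%5 = 0 → [3, 2, 4, 1, 0]

[3, 2, 4, 1, 0]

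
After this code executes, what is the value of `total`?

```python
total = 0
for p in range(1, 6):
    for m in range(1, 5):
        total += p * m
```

150

p=1,m=1: total = 0+1 = 1
p=1,m=2: total = 1+2 = 3
p=1,m=3: total = 3+3 = 6
p=1,m=4: total = 6+4 = 10
p=2,m=1: total = 10+2 = 12
p=2,m=2: total = 12+4 = 16
p=2,m=3: total = 16+6 = 22
p=2,m=4: total = 22+8 = 30
p=3,m=1: total = 30+3 = 33
p=3,m=2: total = 33+6 = 39
p=3,m=3: total = 39+9 = 48
p=3,m=4: total = 48+12 = 60
p=4,m=1: total = 60+4 = 64
p=4,m=2: total = 64+8 = 72
p=4,m=3: total = 72+12 = 84
p=4,m=4: total = 84+16 = 100
p=5,m=1: total = 100+5 = 105
p=5,m=2: total = 105+10 = 115
p=5,m=3: total = 115+15 = 130
p=5,m=4: total = 130+20 = 150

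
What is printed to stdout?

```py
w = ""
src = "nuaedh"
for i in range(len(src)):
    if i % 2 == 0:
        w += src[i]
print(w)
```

i=0: add 'n' → 'n'
i=1: skip
i=2: add 'a' → 'na'
i=3: skip
i=4: add 'd' → 'nad'
i=5: skip

nad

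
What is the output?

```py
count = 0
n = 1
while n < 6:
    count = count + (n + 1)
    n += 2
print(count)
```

12

n=1: count = 0+2 = 2
n=3: count = 2+4 = 6
n=5: count = 6+6 = 12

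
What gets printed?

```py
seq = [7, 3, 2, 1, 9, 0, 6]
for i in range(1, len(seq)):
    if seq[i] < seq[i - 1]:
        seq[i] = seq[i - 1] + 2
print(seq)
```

[7, 9, 11, 13, 15, 17, 19]

i=1: 3<7, seq[1] = 7+2 = 9 → [7, 9, 2, 1, 9, 0, 6]
i=2: 2<9, seq[2] = 9+2 = 11 → [7, 9, 11, 1, 9, 0, 6]
i=3: 1<11, seq[3] = 11+2 = 13 → [7, 9, 11, 13, 9, 0, 6]
i=4: 9<13, seq[4] = 13+2 = 15 → [7, 9, 11, 13, 15, 0, 6]
i=5: 0<15, seq[5] = 15+2 = 17 → [7, 9, 11, 13, 15, 17, 6]
i=6: 6<17, seq[6] = 17+2 = 19 → [7, 9, 11, 13, 15, 17, 19]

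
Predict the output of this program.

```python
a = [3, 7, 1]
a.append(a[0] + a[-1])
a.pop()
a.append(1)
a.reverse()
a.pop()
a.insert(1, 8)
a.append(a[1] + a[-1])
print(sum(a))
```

32

append a[0]+a[-1] = 3+1 = 4 → [3, 7, 1, 4]
pop() removes 4 → [3, 7, 1]
append 1 → [3, 7, 1, 1]
reverse → [1, 1, 7, 3]
pop() removes 3 → [1, 1, 7]
insert 8 at 1 → [1, 8, 1, 7]
append a[1]+a[-1] = 8+7 = 15 → [1, 8, 1, 7, 15]
sum = 32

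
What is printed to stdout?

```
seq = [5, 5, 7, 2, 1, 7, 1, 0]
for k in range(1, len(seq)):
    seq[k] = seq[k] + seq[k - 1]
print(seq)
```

k=1: seq[1] = 5+5 = 10 → [5, 10, 7, 2, 1, 7, 1, 0]
k=2: seq[2] = 7+10 = 17 → [5, 10, 17, 2, 1, 7, 1, 0]
k=3: seq[3] = 2+17 = 19 → [5, 10, 17, 19, 1, 7, 1, 0]
k=4: seq[4] = 1+19 = 20 → [5, 10, 17, 19, 20, 7, 1, 0]
k=5: seq[5] = 7+20 = 27 → [5, 10, 17, 19, 20, 27, 1, 0]
k=6: seq[6] = 1+27 = 28 → [5, 10, 17, 19, 20, 27, 28, 0]
k=7: seq[7] = 0+28 = 28 → [5, 10, 17, 19, 20, 27, 28, 28]

[5, 10, 17, 19, 20, 27, 28, 28]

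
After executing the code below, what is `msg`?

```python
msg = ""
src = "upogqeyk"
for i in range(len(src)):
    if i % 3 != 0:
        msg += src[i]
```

'poqek'

i=0: skip
i=1: add 'p' → 'p'
i=2: add 'o' → 'po'
i=3: skip
i=4: add 'q' → 'poq'
i=5: add 'e' → 'poqe'
i=6: skip
i=7: add 'k' → 'poqek'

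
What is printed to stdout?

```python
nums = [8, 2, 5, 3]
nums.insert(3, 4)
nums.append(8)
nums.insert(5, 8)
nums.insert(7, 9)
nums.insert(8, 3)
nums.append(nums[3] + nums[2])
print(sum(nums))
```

59

insert 4 at 3 → [8, 2, 5, 4, 3]
append 8 → [8, 2, 5, 4, 3, 8]
insert 8 at 5 → [8, 2, 5, 4, 3, 8, 8]
insert 9 at 7 → [8, 2, 5, 4, 3, 8, 8, 9]
insert 3 at 8 → [8, 2, 5, 4, 3, 8, 8, 9, 3]
append nums[3]+nums[2] = 4+5 = 9 → [8, 2, 5, 4, 3, 8, 8, 9, 3, 9]
sum = 59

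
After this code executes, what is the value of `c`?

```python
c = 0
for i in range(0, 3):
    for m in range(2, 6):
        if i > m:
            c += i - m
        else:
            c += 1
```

12

i=0,m=2: not 0>2, c = 0+1 = 1
i=0,m=3: not 0>3, c = 1+1 = 2
i=0,m=4: not 0>4, c = 2+1 = 3
i=0,m=5: not 0>5, c = 3+1 = 4
i=1,m=2: not 1>2, c = 4+1 = 5
i=1,m=3: not 1>3, c = 5+1 = 6
i=1,m=4: not 1>4, c = 6+1 = 7
i=1,m=5: not 1>5, c = 7+1 = 8
i=2,m=2: not 2>2, c = 8+1 = 9
i=2,m=3: not 2>3, c = 9+1 = 10
i=2,m=4: not 2>4, c = 10+1 = 11
i=2,m=5: not 2>5, c = 11+1 = 12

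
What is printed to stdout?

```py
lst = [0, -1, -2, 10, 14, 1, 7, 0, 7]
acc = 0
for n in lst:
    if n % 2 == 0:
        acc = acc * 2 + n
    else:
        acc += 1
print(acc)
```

73

n=0: even, acc = 0*2+0 = 0
n=-1: not even, acc = 0+1 = 1
n=-2: even, acc = 1*2+(-2) = 0
n=10: even, acc = 0*2+10 = 10
n=14: even, acc = 10*2+14 = 34
n=1: not even, acc = 34+1 = 35
n=7: not even, acc = 35+1 = 36
n=0: even, acc = 36*2+0 = 72
n=7: not even, acc = 72+1 = 73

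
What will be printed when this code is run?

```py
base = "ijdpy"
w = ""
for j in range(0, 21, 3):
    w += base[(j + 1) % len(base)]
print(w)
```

j=0: add base[1]='j' → 'j'
j=3: add base[4]='y' → 'jy'
j=6: add base[2]='d' → 'jyd'
j=9: add base[0]='i' → 'jydi'
j=12: add base[3]='p' → 'jydip'
j=15: add base[1]='j' → 'jydipj'
j=18: add base[4]='y' → 'jydipjy'

jydipjy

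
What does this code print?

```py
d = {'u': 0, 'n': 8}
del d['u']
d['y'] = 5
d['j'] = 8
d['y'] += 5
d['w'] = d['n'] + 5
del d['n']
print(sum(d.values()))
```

del 'u' → {'n': 8}
d['y'] = 5 → {'n': 8, 'y': 5}
d['j'] = 8 → {'n': 8, 'y': 5, 'j': 8}
d['y'] = 5+5 = 10 → {'n': 8, 'y': 10, 'j': 8}
d['w'] = d['n']+5 = 13 → {'n': 8, 'y': 10, 'j': 8, 'w': 13}
del 'n' → {'y': 10, 'j': 8, 'w': 13}
sum of values = 31

31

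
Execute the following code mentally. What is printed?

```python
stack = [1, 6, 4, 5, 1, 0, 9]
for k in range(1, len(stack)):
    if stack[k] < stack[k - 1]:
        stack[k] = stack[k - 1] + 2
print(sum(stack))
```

67

k=1: 6>=1, unchanged → [1, 6, 4, 5, 1, 0, 9]
k=2: 4<6, stack[2] = 6+2 = 8 → [1, 6, 8, 5, 1, 0, 9]
k=3: 5<8, stack[3] = 8+2 = 10 → [1, 6, 8, 10, 1, 0, 9]
k=4: 1<10, stack[4] = 10+2 = 12 → [1, 6, 8, 10, 12, 0, 9]
k=5: 0<12, stack[5] = 12+2 = 14 → [1, 6, 8, 10, 12, 14, 9]
k=6: 9<14, stack[6] = 14+2 = 16 → [1, 6, 8, 10, 12, 14, 16]
sum = 67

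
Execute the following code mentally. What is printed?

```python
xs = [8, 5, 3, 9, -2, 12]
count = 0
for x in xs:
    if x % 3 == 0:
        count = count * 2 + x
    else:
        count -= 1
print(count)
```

x=8: not %3==0, count = 0-1 = -1
x=5: not %3==0, count = (-1)-1 = -2
x=3: %3==0, count = (-2)*2+3 = -1
x=9: %3==0, count = (-1)*2+9 = 7
x=-2: not %3==0, count = 7-1 = 6
x=12: %3==0, count = 6*2+12 = 24

24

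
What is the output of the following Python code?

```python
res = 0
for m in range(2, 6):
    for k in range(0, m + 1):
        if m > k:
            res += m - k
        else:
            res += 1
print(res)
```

38

m=2,k=0: 2>0, res = 0+2 = 2
m=2,k=1: 2>1, res = 2+1 = 3
m=2,k=2: not 2>2, res = 3+1 = 4
m=3,k=0: 3>0, res = 4+3 = 7
m=3,k=1: 3>1, res = 7+2 = 9
m=3,k=2: 3>2, res = 9+1 = 10
m=3,k=3: not 3>3, res = 10+1 = 11
m=4,k=0: 4>0, res = 11+4 = 15
m=4,k=1: 4>1, res = 15+3 = 18
m=4,k=2: 4>2, res = 18+2 = 20
m=4,k=3: 4>3, res = 20+1 = 21
m=4,k=4: not 4>4, res = 21+1 = 22
m=5,k=0: 5>0, res = 22+5 = 27
m=5,k=1: 5>1, res = 27+4 = 31
m=5,k=2: 5>2, res = 31+3 = 34
m=5,k=3: 5>3, res = 34+2 = 36
m=5,k=4: 5>4, res = 36+1 = 37
m=5,k=5: not 5>5, res = 37+1 = 38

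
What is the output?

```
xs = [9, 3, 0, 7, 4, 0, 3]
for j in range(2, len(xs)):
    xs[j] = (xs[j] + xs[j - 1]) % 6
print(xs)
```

[9, 3, 3, 4, 2, 2, 5]

j=2: xs[2] = (0+3)%6 = 3 → [9, 3, 3, 7, 4, 0, 3]
j=3: xs[3] = (7+3)%6 = 4 → [9, 3, 3, 4, 4, 0, 3]
j=4: xs[4] = (4+4)%6 = 2 → [9, 3, 3, 4, 2, 0, 3]
j=5: xs[5] = (0+2)%6 = 2 → [9, 3, 3, 4, 2, 2, 3]
j=6: xs[6] = (3+2)%6 = 5 → [9, 3, 3, 4, 2, 2, 5]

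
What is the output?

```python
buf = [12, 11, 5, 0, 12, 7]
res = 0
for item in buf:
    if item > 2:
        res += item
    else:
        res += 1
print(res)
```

48

item=12: >2, res = 0+12 = 12
item=11: >2, res = 12+11 = 23
item=5: >2, res = 23+5 = 28
item=0: not >2, res = 28+1 = 29
item=12: >2, res = 29+12 = 41
item=7: >2, res = 41+7 = 48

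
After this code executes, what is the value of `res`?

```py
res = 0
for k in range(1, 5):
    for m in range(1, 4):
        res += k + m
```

54

k=1,m=1: res = 0+2 = 2
k=1,m=2: res = 2+3 = 5
k=1,m=3: res = 5+4 = 9
k=2,m=1: res = 9+3 = 12
k=2,m=2: res = 12+4 = 16
k=2,m=3: res = 16+5 = 21
k=3,m=1: res = 21+4 = 25
k=3,m=2: res = 25+5 = 30
k=3,m=3: res = 30+6 = 36
k=4,m=1: res = 36+5 = 41
k=4,m=2: res = 41+6 = 47
k=4,m=3: res = 47+7 = 54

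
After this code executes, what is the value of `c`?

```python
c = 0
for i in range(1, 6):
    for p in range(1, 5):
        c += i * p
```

150

i=1,p=1: c = 0+1 = 1
i=1,p=2: c = 1+2 = 3
i=1,p=3: c = 3+3 = 6
i=1,p=4: c = 6+4 = 10
i=2,p=1: c = 10+2 = 12
i=2,p=2: c = 12+4 = 16
i=2,p=3: c = 16+6 = 22
i=2,p=4: c = 22+8 = 30
i=3,p=1: c = 30+3 = 33
i=3,p=2: c = 33+6 = 39
i=3,p=3: c = 39+9 = 48
i=3,p=4: c = 48+12 = 60
i=4,p=1: c = 60+4 = 64
i=4,p=2: c = 64+8 = 72
i=4,p=3: c = 72+12 = 84
i=4,p=4: c = 84+16 = 100
i=5,p=1: c = 100+5 = 105
i=5,p=2: c = 105+10 = 115
i=5,p=3: c = 115+15 = 130
i=5,p=4: c = 130+20 = 150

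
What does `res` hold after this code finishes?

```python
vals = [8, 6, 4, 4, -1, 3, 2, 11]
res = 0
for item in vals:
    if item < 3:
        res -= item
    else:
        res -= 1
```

item=8: not <3, res = 0-1 = -1
item=6: not <3, res = (-1)-1 = -2
item=4: not <3, res = (-2)-1 = -3
item=4: not <3, res = (-3)-1 = -4
item=-1: <3, res = (-4)-(-1) = -3
item=3: not <3, res = (-3)-1 = -4
item=2: <3, res = (-4)-2 = -6
item=11: not <3, res = (-6)-1 = -7

-7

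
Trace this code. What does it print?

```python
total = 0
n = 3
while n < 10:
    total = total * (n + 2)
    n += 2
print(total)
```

n=3: total = 0*5 = 0
n=5: total = 0*7 = 0
n=7: total = 0*9 = 0
n=9: total = 0*11 = 0

0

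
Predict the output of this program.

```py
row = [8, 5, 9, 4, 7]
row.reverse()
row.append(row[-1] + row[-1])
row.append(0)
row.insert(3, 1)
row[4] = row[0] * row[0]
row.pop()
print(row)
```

reverse → [7, 4, 9, 5, 8]
append row[-1]+row[-1] = 8+8 = 16 → [7, 4, 9, 5, 8, 16]
append 0 → [7, 4, 9, 5, 8, 16, 0]
insert 1 at 3 → [7, 4, 9, 1, 5, 8, 16, 0]
row[4] = row[0]*row[0] = 7*7 = 49 → [7, 4, 9, 1, 49, 8, 16, 0]
pop() removes 0 → [7, 4, 9, 1, 49, 8, 16]

[7, 4, 9, 1, 49, 8, 16]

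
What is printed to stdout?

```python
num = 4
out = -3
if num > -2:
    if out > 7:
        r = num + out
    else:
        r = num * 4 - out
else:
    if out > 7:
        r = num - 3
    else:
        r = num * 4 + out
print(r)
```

19

num=4, out=-3
num > -2 is True; out > 7 is False
→ r = num * 4 - out = 19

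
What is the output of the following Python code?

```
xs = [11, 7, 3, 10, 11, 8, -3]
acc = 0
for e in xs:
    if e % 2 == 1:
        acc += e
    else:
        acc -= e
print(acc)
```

11

e=11: odd, acc = 0+11 = 11
e=7: odd, acc = 11+7 = 18
e=3: odd, acc = 18+3 = 21
e=10: not odd, acc = 21-10 = 11
e=11: odd, acc = 11+11 = 22
e=8: not odd, acc = 22-8 = 14
e=-3: odd, acc = 14+(-3) = 11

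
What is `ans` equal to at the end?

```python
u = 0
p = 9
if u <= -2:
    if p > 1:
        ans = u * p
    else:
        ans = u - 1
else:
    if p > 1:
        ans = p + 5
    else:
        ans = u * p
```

14

u=0, p=9
u <= -2 is False; p > 1 is True
→ ans = p + 5 = 14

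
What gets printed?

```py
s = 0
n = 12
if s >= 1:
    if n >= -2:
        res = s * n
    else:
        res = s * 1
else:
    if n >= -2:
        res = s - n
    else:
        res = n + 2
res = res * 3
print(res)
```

-36

s=0, n=12
s >= 1 is False; n >= -2 is True
→ res = s - n = -12
res = (-12)*3 = -36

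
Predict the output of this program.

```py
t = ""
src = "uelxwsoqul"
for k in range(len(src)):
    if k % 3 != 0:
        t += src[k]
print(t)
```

k=0: skip
k=1: add 'e' → 'e'
k=2: add 'l' → 'el'
k=3: skip
k=4: add 'w' → 'elw'
k=5: add 's' → 'elws'
k=6: skip
k=7: add 'q' → 'elwsq'
k=8: add 'u' → 'elwsqu'
k=9: skip

elwsqu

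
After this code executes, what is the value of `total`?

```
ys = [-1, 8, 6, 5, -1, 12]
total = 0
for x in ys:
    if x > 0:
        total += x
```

31

x=-1: not >0
x=8: >0, total = 0+8 = 8
x=6: >0, total = 8+6 = 14
x=5: >0, total = 14+5 = 19
x=-1: not >0
x=12: >0, total = 19+12 = 31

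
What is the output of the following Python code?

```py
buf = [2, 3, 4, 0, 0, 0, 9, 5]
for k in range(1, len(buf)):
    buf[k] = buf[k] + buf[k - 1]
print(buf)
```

[2, 5, 9, 9, 9, 9, 18, 23]

k=1: buf[1] = 3+2 = 5 → [2, 5, 4, 0, 0, 0, 9, 5]
k=2: buf[2] = 4+5 = 9 → [2, 5, 9, 0, 0, 0, 9, 5]
k=3: buf[3] = 0+9 = 9 → [2, 5, 9, 9, 0, 0, 9, 5]
k=4: buf[4] = 0+9 = 9 → [2, 5, 9, 9, 9, 0, 9, 5]
k=5: buf[5] = 0+9 = 9 → [2, 5, 9, 9, 9, 9, 9, 5]
k=6: buf[6] = 9+9 = 18 → [2, 5, 9, 9, 9, 9, 18, 5]
k=7: buf[7] = 5+18 = 23 → [2, 5, 9, 9, 9, 9, 18, 23]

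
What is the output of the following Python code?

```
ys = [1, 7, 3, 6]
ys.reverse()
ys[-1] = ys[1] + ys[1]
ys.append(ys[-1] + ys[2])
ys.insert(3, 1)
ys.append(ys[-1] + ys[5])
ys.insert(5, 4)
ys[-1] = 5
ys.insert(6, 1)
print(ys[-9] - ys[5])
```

reverse → [6, 3, 7, 1]
ys[-1] = ys[1]+ys[1] = 3+3 = 6 → [6, 3, 7, 6]
append ys[-1]+ys[2] = 6+7 = 13 → [6, 3, 7, 6, 13]
insert 1 at 3 → [6, 3, 7, 1, 6, 13]
append ys[-1]+ys[5] = 13+13 = 26 → [6, 3, 7, 1, 6, 13, 26]
insert 4 at 5 → [6, 3, 7, 1, 6, 4, 13, 26]
ys[-1] = 5 → [6, 3, 7, 1, 6, 4, 13, 5]
insert 1 at 6 → [6, 3, 7, 1, 6, 4, 1, 13, 5]
ys[-9]-ys[5] = 6-4 = 2

2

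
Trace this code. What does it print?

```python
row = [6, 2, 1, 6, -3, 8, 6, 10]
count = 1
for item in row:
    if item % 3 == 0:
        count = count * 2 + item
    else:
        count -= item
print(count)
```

38

item=6: %3==0, count = 1*2+6 = 8
item=2: not %3==0, count = 8-2 = 6
item=1: not %3==0, count = 6-1 = 5
item=6: %3==0, count = 5*2+6 = 16
item=-3: %3==0, count = 16*2+(-3) = 29
item=8: not %3==0, count = 29-8 = 21
item=6: %3==0, count = 21*2+6 = 48
item=10: not %3==0, count = 48-10 = 38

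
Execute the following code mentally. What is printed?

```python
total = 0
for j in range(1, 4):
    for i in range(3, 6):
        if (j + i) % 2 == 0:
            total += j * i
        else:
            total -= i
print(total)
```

24

j=1,i=3: even sum, total = 0+3 = 3
j=1,i=4: odd sum, total = 3-4 = -1
j=1,i=5: even sum, total = (-1)+5 = 4
j=2,i=3: odd sum, total = 4-3 = 1
j=2,i=4: even sum, total = 1+8 = 9
j=2,i=5: odd sum, total = 9-5 = 4
j=3,i=3: even sum, total = 4+9 = 13
j=3,i=4: odd sum, total = 13-4 = 9
j=3,i=5: even sum, total = 9+15 = 24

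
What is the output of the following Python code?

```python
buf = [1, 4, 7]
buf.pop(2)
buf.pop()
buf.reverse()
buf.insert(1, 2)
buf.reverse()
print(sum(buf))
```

3

pop(2) removes 7 → [1, 4]
pop() removes 4 → [1]
reverse → [1]
insert 2 at 1 → [1, 2]
reverse → [2, 1]
sum = 3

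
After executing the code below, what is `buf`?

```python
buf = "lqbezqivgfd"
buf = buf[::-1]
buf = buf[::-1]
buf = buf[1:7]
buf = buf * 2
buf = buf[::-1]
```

'iqzebqiqzebq'

reverse → 'dfgviqzebql'
reverse → 'lqbezqivgfd'
slice [1:7] → 'qbezqi'
repeat ×2 → 'qbezqiqbezqi'
reverse → 'iqzebqiqzebq'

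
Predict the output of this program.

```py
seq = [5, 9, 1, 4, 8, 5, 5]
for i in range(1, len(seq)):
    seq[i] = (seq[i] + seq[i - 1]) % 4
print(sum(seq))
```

i=1: seq[1] = (9+5)%4 = 2 → [5, 2, 1, 4, 8, 5, 5]
i=2: seq[2] = (1+2)%4 = 3 → [5, 2, 3, 4, 8, 5, 5]
i=3: seq[3] = (4+3)%4 = 3 → [5, 2, 3, 3, 8, 5, 5]
i=4: seq[4] = (8+3)%4 = 3 → [5, 2, 3, 3, 3, 5, 5]
i=5: seq[5] = (5+3)%4 = 0 → [5, 2, 3, 3, 3, 0, 5]
i=6: seq[6] = (5+0)%4 = 1 → [5, 2, 3, 3, 3, 0, 1]
sum = 17

17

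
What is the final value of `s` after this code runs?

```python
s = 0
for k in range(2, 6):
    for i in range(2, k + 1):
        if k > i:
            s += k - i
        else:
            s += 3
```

k=2,i=2: not 2>2, s = 0+3 = 3
k=3,i=2: 3>2, s = 3+1 = 4
k=3,i=3: not 3>3, s = 4+3 = 7
k=4,i=2: 4>2, s = 7+2 = 9
k=4,i=3: 4>3, s = 9+1 = 10
k=4,i=4: not 4>4, s = 10+3 = 13
k=5,i=2: 5>2, s = 13+3 = 16
k=5,i=3: 5>3, s = 16+2 = 18
k=5,i=4: 5>4, s = 18+1 = 19
k=5,i=5: not 5>5, s = 19+3 = 22

22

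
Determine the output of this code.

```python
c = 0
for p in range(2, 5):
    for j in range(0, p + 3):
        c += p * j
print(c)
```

149

p=2,j=0: c = 0+0 = 0
p=2,j=1: c = 0+2 = 2
p=2,j=2: c = 2+4 = 6
p=2,j=3: c = 6+6 = 12
p=2,j=4: c = 12+8 = 20
p=3,j=0: c = 20+0 = 20
p=3,j=1: c = 20+3 = 23
p=3,j=2: c = 23+6 = 29
p=3,j=3: c = 29+9 = 38
p=3,j=4: c = 38+12 = 50
p=3,j=5: c = 50+15 = 65
p=4,j=0: c = 65+0 = 65
p=4,j=1: c = 65+4 = 69
p=4,j=2: c = 69+8 = 77
p=4,j=3: c = 77+12 = 89
p=4,j=4: c = 89+16 = 105
p=4,j=5: c = 105+20 = 125
p=4,j=6: c = 125+24 = 149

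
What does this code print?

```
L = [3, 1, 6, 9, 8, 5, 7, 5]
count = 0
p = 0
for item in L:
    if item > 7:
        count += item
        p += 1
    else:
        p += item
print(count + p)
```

46

item=3: not >7; p=3
item=1: not >7; p=4
item=6: not >7; p=10
item=9: >7, count = 0+9 = 9; p=11
item=8: >7, count = 9+8 = 17; p=12
item=5: not >7; p=17
item=7: not >7; p=24
item=5: not >7; p=29
count+p = 17+29 = 46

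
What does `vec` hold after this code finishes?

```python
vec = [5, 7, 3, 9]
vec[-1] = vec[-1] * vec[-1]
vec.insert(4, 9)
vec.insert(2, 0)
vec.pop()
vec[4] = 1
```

vec[-1] = vec[-1]*vec[-1] = 9*9 = 81 → [5, 7, 3, 81]
insert 9 at 4 → [5, 7, 3, 81, 9]
insert 0 at 2 → [5, 7, 0, 3, 81, 9]
pop() removes 9 → [5, 7, 0, 3, 81]
vec[4] = 1 → [5, 7, 0, 3, 1]

[5, 7, 0, 3, 1]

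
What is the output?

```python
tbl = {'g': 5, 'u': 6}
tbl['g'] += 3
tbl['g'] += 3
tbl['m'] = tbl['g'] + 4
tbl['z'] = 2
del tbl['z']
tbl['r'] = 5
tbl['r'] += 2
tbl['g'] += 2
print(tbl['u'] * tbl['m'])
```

tbl['g'] = 5+3 = 8 → {'g': 8, 'u': 6}
tbl['g'] = 8+3 = 11 → {'g': 11, 'u': 6}
tbl['m'] = tbl['g']+4 = 15 → {'g': 11, 'u': 6, 'm': 15}
tbl['z'] = 2 → {'g': 11, 'u': 6, 'm': 15, 'z': 2}
del 'z' → {'g': 11, 'u': 6, 'm': 15}
tbl['r'] = 5 → {'g': 11, 'u': 6, 'm': 15, 'r': 5}
tbl['r'] = 5+2 = 7 → {'g': 11, 'u': 6, 'm': 15, 'r': 7}
tbl['g'] = 11+2 = 13 → {'g': 13, 'u': 6, 'm': 15, 'r': 7}
tbl['u']*tbl['m'] = 6*15 = 90

90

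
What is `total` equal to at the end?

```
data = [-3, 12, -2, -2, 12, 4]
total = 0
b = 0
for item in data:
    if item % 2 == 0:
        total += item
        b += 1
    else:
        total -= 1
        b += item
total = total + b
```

25

item=-3: not even, total = 0-1 = -1; b=-3
item=12: even, total = (-1)+12 = 11; b=-2
item=-2: even, total = 11+(-2) = 9; b=-1
item=-2: even, total = 9+(-2) = 7; b=0
item=12: even, total = 7+12 = 19; b=1
item=4: even, total = 19+4 = 23; b=2
total+b = 23+2 = 25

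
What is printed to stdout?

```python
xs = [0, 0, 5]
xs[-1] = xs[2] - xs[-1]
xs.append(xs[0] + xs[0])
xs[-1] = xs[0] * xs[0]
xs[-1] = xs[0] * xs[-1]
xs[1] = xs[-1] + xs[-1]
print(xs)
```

[0, 0, 0, 0]

xs[-1] = xs[2]-xs[-1] = 5-5 = 0 → [0, 0, 0]
append xs[0]+xs[0] = 0+0 = 0 → [0, 0, 0, 0]
xs[-1] = xs[0]*xs[0] = 0*0 = 0 → [0, 0, 0, 0]
xs[-1] = xs[0]*xs[-1] = 0*0 = 0 → [0, 0, 0, 0]
xs[1] = xs[-1]+xs[-1] = 0+0 = 0 → [0, 0, 0, 0]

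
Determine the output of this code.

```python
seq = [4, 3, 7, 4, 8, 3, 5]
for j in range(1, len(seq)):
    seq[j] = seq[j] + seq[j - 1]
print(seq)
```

[4, 7, 14, 18, 26, 29, 34]

j=1: seq[1] = 3+4 = 7 → [4, 7, 7, 4, 8, 3, 5]
j=2: seq[2] = 7+7 = 14 → [4, 7, 14, 4, 8, 3, 5]
j=3: seq[3] = 4+14 = 18 → [4, 7, 14, 18, 8, 3, 5]
j=4: seq[4] = 8+18 = 26 → [4, 7, 14, 18, 26, 3, 5]
j=5: seq[5] = 3+26 = 29 → [4, 7, 14, 18, 26, 29, 5]
j=6: seq[6] = 5+29 = 34 → [4, 7, 14, 18, 26, 29, 34]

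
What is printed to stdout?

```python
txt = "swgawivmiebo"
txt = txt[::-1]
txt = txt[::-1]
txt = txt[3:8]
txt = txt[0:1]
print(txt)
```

a

reverse → 'obeimviwagws'
reverse → 'swgawivmiebo'
slice [3:8] → 'awivm'
slice [0:1] → 'a'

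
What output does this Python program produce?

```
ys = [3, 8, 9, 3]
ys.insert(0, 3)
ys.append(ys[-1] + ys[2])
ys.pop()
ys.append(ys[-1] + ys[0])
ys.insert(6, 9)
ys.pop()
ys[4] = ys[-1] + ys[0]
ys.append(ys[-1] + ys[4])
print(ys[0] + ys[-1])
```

18

insert 3 at 0 → [3, 3, 8, 9, 3]
append ys[-1]+ys[2] = 3+8 = 11 → [3, 3, 8, 9, 3, 11]
pop() removes 11 → [3, 3, 8, 9, 3]
append ys[-1]+ys[0] = 3+3 = 6 → [3, 3, 8, 9, 3, 6]
insert 9 at 6 → [3, 3, 8, 9, 3, 6, 9]
pop() removes 9 → [3, 3, 8, 9, 3, 6]
ys[4] = ys[-1]+ys[0] = 6+3 = 9 → [3, 3, 8, 9, 9, 6]
append ys[-1]+ys[4] = 6+9 = 15 → [3, 3, 8, 9, 9, 6, 15]
ys[0]+ys[-1] = 3+15 = 18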